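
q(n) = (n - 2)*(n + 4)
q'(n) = 2*n + 2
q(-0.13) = -8.24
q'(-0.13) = 1.74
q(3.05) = 7.40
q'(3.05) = 8.10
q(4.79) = 24.52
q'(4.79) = 11.58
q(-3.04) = -4.84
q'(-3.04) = -4.08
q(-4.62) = 4.10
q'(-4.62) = -7.24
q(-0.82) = -8.97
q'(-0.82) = 0.36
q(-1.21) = -8.96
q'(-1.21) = -0.42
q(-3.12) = -4.51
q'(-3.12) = -4.24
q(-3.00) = -5.00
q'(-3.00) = -4.00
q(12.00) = 160.00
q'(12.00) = 26.00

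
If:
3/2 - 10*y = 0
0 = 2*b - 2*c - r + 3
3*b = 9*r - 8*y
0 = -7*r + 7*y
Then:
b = 1/20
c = 59/40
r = 3/20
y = 3/20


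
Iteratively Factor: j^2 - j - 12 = (j + 3)*(j - 4)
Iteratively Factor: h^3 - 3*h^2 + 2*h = (h - 1)*(h^2 - 2*h) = (h - 2)*(h - 1)*(h)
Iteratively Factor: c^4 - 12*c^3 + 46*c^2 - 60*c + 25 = (c - 5)*(c^3 - 7*c^2 + 11*c - 5) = (c - 5)^2*(c^2 - 2*c + 1) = (c - 5)^2*(c - 1)*(c - 1)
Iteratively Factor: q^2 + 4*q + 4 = (q + 2)*(q + 2)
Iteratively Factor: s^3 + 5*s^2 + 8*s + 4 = (s + 1)*(s^2 + 4*s + 4) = (s + 1)*(s + 2)*(s + 2)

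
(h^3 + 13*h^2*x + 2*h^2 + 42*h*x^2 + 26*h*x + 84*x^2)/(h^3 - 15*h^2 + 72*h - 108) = (h^3 + 13*h^2*x + 2*h^2 + 42*h*x^2 + 26*h*x + 84*x^2)/(h^3 - 15*h^2 + 72*h - 108)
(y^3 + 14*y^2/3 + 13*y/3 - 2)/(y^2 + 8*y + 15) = (3*y^2 + 5*y - 2)/(3*(y + 5))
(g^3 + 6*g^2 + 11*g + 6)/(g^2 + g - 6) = (g^2 + 3*g + 2)/(g - 2)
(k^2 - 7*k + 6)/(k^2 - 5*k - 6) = (k - 1)/(k + 1)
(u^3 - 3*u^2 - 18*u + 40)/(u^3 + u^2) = (u^3 - 3*u^2 - 18*u + 40)/(u^2*(u + 1))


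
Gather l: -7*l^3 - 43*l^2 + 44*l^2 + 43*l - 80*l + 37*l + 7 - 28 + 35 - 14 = -7*l^3 + l^2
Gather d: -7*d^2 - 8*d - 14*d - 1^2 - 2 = -7*d^2 - 22*d - 3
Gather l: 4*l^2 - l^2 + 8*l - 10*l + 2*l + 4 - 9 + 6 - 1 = 3*l^2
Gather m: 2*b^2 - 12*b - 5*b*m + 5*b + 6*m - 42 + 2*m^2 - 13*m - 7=2*b^2 - 7*b + 2*m^2 + m*(-5*b - 7) - 49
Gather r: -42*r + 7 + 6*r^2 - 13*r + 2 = 6*r^2 - 55*r + 9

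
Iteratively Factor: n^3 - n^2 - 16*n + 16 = (n - 4)*(n^2 + 3*n - 4) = (n - 4)*(n + 4)*(n - 1)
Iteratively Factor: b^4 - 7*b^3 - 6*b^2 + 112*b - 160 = (b - 2)*(b^3 - 5*b^2 - 16*b + 80) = (b - 4)*(b - 2)*(b^2 - b - 20) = (b - 4)*(b - 2)*(b + 4)*(b - 5)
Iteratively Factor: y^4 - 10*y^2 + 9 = (y - 3)*(y^3 + 3*y^2 - y - 3) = (y - 3)*(y + 3)*(y^2 - 1) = (y - 3)*(y - 1)*(y + 3)*(y + 1)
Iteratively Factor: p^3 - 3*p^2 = (p)*(p^2 - 3*p) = p^2*(p - 3)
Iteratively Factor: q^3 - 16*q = (q - 4)*(q^2 + 4*q) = q*(q - 4)*(q + 4)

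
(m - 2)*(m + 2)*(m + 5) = m^3 + 5*m^2 - 4*m - 20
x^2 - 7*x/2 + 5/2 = (x - 5/2)*(x - 1)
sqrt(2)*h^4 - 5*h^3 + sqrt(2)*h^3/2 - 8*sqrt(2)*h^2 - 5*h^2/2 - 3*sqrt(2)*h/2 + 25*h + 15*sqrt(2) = (h - 2)*(h + 5/2)*(h - 3*sqrt(2))*(sqrt(2)*h + 1)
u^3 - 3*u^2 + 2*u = u*(u - 2)*(u - 1)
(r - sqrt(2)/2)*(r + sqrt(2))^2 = r^3 + 3*sqrt(2)*r^2/2 - sqrt(2)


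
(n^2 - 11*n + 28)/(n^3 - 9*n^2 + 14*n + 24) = (n - 7)/(n^2 - 5*n - 6)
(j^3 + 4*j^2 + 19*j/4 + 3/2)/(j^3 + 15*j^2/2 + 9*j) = (j^2 + 5*j/2 + 1)/(j*(j + 6))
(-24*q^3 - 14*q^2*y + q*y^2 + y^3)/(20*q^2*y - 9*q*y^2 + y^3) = (6*q^2 + 5*q*y + y^2)/(y*(-5*q + y))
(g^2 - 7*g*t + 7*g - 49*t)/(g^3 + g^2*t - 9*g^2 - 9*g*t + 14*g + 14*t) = (g^2 - 7*g*t + 7*g - 49*t)/(g^3 + g^2*t - 9*g^2 - 9*g*t + 14*g + 14*t)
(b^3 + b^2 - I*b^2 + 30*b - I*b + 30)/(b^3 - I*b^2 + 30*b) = (b + 1)/b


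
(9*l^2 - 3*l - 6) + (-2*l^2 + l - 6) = 7*l^2 - 2*l - 12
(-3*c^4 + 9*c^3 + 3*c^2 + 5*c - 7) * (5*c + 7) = -15*c^5 + 24*c^4 + 78*c^3 + 46*c^2 - 49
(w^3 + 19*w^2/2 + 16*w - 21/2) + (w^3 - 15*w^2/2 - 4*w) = 2*w^3 + 2*w^2 + 12*w - 21/2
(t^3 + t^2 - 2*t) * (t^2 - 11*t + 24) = t^5 - 10*t^4 + 11*t^3 + 46*t^2 - 48*t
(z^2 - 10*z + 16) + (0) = z^2 - 10*z + 16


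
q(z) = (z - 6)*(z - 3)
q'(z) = 2*z - 9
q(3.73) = -1.66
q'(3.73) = -1.54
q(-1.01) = 28.11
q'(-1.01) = -11.02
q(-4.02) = 70.34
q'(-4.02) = -17.04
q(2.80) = 0.64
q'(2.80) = -3.40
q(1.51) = 6.69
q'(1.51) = -5.98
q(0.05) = 17.55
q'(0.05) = -8.90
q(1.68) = 5.70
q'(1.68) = -5.64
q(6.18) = 0.57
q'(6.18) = 3.36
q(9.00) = 18.00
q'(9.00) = 9.00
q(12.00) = 54.00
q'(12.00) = 15.00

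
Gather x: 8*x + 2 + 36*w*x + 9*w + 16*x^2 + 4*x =9*w + 16*x^2 + x*(36*w + 12) + 2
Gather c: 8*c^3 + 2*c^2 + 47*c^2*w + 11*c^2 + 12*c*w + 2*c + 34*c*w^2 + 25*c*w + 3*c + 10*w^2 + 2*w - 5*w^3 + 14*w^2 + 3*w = 8*c^3 + c^2*(47*w + 13) + c*(34*w^2 + 37*w + 5) - 5*w^3 + 24*w^2 + 5*w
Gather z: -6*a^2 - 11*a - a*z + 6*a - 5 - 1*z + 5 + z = -6*a^2 - a*z - 5*a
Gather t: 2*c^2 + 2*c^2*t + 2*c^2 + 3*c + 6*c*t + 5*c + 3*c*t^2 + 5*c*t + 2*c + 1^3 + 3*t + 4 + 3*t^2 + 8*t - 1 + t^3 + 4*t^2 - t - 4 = 4*c^2 + 10*c + t^3 + t^2*(3*c + 7) + t*(2*c^2 + 11*c + 10)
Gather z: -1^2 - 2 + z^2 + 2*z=z^2 + 2*z - 3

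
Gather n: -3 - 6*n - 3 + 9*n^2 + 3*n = 9*n^2 - 3*n - 6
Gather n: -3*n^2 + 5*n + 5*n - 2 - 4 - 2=-3*n^2 + 10*n - 8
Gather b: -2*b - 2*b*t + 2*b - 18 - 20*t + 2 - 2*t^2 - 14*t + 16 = -2*b*t - 2*t^2 - 34*t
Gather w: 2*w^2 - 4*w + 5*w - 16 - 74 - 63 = 2*w^2 + w - 153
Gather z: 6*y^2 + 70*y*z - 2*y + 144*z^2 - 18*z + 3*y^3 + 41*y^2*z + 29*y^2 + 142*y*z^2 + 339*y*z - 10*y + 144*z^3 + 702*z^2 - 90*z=3*y^3 + 35*y^2 - 12*y + 144*z^3 + z^2*(142*y + 846) + z*(41*y^2 + 409*y - 108)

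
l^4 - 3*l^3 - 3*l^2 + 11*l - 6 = (l - 3)*(l - 1)^2*(l + 2)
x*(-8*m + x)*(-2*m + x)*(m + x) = 16*m^3*x + 6*m^2*x^2 - 9*m*x^3 + x^4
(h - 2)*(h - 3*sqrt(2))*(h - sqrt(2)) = h^3 - 4*sqrt(2)*h^2 - 2*h^2 + 6*h + 8*sqrt(2)*h - 12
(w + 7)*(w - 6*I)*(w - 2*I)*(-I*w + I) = -I*w^4 - 8*w^3 - 6*I*w^3 - 48*w^2 + 19*I*w^2 + 56*w + 72*I*w - 84*I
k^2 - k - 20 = (k - 5)*(k + 4)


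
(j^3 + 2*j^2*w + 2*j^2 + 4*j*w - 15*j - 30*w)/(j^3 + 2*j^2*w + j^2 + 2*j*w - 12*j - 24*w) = (j + 5)/(j + 4)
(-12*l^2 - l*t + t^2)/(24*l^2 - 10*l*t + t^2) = (3*l + t)/(-6*l + t)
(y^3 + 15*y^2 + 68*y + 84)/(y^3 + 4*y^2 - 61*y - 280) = (y^2 + 8*y + 12)/(y^2 - 3*y - 40)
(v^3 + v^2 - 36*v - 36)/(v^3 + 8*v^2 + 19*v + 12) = (v^2 - 36)/(v^2 + 7*v + 12)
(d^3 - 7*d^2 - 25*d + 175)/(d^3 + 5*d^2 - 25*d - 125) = (d - 7)/(d + 5)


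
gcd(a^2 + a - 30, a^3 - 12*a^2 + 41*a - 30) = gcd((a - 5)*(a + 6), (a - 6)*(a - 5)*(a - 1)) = a - 5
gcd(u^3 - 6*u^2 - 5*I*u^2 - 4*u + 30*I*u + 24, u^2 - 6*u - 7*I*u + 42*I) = u - 6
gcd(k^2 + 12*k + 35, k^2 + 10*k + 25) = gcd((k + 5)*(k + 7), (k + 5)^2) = k + 5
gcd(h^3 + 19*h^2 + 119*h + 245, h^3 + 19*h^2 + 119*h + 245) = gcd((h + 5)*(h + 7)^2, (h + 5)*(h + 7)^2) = h^3 + 19*h^2 + 119*h + 245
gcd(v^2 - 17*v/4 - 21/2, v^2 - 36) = v - 6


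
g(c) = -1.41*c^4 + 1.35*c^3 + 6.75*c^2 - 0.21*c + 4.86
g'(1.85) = 2.92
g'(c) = -5.64*c^3 + 4.05*c^2 + 13.5*c - 0.21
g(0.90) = 10.20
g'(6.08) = -1036.04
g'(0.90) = 11.11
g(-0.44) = 6.09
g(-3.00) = -84.42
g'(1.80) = 4.32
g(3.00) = -12.78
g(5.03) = -556.20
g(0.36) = 5.70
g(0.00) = 4.86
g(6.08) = -1370.26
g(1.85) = 19.61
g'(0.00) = -0.21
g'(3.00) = -75.54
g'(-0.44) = -4.89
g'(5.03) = -547.60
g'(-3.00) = 148.02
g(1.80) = 19.42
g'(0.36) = 4.91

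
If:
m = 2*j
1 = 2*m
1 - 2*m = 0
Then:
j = 1/4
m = 1/2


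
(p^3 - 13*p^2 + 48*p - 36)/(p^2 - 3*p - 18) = (p^2 - 7*p + 6)/(p + 3)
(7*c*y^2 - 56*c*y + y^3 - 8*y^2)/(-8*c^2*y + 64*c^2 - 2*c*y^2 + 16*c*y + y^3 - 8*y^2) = y*(7*c + y)/(-8*c^2 - 2*c*y + y^2)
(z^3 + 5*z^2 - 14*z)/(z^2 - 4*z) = (z^2 + 5*z - 14)/(z - 4)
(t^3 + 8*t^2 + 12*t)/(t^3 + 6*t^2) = (t + 2)/t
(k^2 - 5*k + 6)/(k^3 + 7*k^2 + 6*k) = (k^2 - 5*k + 6)/(k*(k^2 + 7*k + 6))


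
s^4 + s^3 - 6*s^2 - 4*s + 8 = (s - 2)*(s - 1)*(s + 2)^2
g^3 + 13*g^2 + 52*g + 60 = (g + 2)*(g + 5)*(g + 6)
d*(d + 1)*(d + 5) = d^3 + 6*d^2 + 5*d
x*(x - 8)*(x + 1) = x^3 - 7*x^2 - 8*x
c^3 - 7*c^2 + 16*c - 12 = (c - 3)*(c - 2)^2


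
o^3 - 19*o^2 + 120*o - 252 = (o - 7)*(o - 6)^2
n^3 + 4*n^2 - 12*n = n*(n - 2)*(n + 6)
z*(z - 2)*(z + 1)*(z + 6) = z^4 + 5*z^3 - 8*z^2 - 12*z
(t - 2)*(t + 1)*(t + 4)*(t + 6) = t^4 + 9*t^3 + 12*t^2 - 44*t - 48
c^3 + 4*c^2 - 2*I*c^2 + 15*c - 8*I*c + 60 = (c + 4)*(c - 5*I)*(c + 3*I)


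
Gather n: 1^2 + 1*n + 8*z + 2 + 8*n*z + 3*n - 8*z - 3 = n*(8*z + 4)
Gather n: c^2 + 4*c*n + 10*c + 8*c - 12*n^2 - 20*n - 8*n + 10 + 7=c^2 + 18*c - 12*n^2 + n*(4*c - 28) + 17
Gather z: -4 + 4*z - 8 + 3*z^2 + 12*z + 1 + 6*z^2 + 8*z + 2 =9*z^2 + 24*z - 9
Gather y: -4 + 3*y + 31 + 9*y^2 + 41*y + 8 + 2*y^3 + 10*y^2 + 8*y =2*y^3 + 19*y^2 + 52*y + 35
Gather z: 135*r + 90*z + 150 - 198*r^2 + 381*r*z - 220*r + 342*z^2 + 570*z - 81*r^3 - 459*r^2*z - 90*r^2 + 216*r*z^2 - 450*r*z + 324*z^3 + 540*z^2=-81*r^3 - 288*r^2 - 85*r + 324*z^3 + z^2*(216*r + 882) + z*(-459*r^2 - 69*r + 660) + 150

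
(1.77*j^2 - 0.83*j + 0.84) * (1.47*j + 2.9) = 2.6019*j^3 + 3.9129*j^2 - 1.1722*j + 2.436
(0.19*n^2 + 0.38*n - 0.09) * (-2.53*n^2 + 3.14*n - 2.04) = -0.4807*n^4 - 0.3648*n^3 + 1.0333*n^2 - 1.0578*n + 0.1836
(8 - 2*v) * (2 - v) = 2*v^2 - 12*v + 16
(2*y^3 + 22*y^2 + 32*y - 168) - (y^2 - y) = 2*y^3 + 21*y^2 + 33*y - 168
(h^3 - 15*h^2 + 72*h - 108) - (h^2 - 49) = h^3 - 16*h^2 + 72*h - 59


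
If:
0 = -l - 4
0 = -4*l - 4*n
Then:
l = -4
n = 4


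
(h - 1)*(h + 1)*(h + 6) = h^3 + 6*h^2 - h - 6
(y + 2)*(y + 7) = y^2 + 9*y + 14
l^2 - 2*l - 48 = (l - 8)*(l + 6)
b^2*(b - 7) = b^3 - 7*b^2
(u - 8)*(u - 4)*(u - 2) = u^3 - 14*u^2 + 56*u - 64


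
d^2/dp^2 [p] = 0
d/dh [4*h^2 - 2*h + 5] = 8*h - 2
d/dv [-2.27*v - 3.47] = -2.27000000000000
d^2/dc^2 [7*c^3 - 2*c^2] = 42*c - 4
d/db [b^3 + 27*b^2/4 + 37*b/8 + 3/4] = 3*b^2 + 27*b/2 + 37/8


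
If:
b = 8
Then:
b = 8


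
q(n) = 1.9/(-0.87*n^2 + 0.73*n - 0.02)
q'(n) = 1.9*(1.74*n - 0.73)/(-0.87*n^2 + 0.73*n - 0.02)^2 = (3.306*n - 1.387)/(0.87*n^2 - 0.73*n + 0.02)^2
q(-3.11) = -0.18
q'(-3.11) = -0.10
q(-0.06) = -28.39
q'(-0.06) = -353.88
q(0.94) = -18.53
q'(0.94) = 163.67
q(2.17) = -0.75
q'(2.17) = 0.90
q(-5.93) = -0.05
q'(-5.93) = -0.02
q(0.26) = 17.12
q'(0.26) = -42.82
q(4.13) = -0.16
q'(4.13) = 0.09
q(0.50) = 14.90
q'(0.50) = 16.36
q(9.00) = -0.03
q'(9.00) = 0.01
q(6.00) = -0.07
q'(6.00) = 0.03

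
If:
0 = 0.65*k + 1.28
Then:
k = -1.97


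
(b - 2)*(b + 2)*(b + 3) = b^3 + 3*b^2 - 4*b - 12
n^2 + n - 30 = (n - 5)*(n + 6)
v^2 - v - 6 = (v - 3)*(v + 2)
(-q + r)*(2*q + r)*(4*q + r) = -8*q^3 + 2*q^2*r + 5*q*r^2 + r^3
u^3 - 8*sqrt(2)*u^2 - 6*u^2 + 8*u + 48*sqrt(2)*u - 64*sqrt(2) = (u - 4)*(u - 2)*(u - 8*sqrt(2))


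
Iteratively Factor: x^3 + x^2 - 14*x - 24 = (x + 3)*(x^2 - 2*x - 8) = (x - 4)*(x + 3)*(x + 2)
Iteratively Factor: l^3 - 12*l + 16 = (l + 4)*(l^2 - 4*l + 4) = (l - 2)*(l + 4)*(l - 2)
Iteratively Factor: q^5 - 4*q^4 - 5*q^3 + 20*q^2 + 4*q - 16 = (q - 2)*(q^4 - 2*q^3 - 9*q^2 + 2*q + 8) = (q - 2)*(q - 1)*(q^3 - q^2 - 10*q - 8) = (q - 2)*(q - 1)*(q + 2)*(q^2 - 3*q - 4) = (q - 2)*(q - 1)*(q + 1)*(q + 2)*(q - 4)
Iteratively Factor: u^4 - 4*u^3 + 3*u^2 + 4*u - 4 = (u - 2)*(u^3 - 2*u^2 - u + 2) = (u - 2)^2*(u^2 - 1) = (u - 2)^2*(u + 1)*(u - 1)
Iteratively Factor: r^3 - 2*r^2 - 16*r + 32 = (r + 4)*(r^2 - 6*r + 8) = (r - 4)*(r + 4)*(r - 2)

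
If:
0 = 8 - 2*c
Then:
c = 4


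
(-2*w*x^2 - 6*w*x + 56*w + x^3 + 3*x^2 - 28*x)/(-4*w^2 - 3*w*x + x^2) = (2*w*x^2 + 6*w*x - 56*w - x^3 - 3*x^2 + 28*x)/(4*w^2 + 3*w*x - x^2)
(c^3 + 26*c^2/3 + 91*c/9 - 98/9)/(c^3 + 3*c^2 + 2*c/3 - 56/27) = 3*(c + 7)/(3*c + 4)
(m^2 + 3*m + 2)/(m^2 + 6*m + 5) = (m + 2)/(m + 5)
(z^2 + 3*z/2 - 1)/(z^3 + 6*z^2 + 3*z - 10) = (z - 1/2)/(z^2 + 4*z - 5)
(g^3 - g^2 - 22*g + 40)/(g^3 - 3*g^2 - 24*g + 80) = (g - 2)/(g - 4)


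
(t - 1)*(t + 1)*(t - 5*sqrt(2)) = t^3 - 5*sqrt(2)*t^2 - t + 5*sqrt(2)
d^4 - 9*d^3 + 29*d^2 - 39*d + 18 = (d - 3)^2*(d - 2)*(d - 1)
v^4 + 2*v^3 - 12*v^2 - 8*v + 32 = (v - 2)^2*(v + 2)*(v + 4)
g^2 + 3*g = g*(g + 3)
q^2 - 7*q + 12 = (q - 4)*(q - 3)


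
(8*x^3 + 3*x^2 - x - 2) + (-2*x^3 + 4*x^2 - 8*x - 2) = 6*x^3 + 7*x^2 - 9*x - 4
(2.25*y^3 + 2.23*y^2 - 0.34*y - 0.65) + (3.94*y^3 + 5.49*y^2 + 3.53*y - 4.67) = 6.19*y^3 + 7.72*y^2 + 3.19*y - 5.32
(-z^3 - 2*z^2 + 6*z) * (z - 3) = -z^4 + z^3 + 12*z^2 - 18*z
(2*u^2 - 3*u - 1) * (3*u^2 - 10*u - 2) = 6*u^4 - 29*u^3 + 23*u^2 + 16*u + 2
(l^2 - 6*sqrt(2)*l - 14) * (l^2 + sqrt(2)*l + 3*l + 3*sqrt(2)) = l^4 - 5*sqrt(2)*l^3 + 3*l^3 - 26*l^2 - 15*sqrt(2)*l^2 - 78*l - 14*sqrt(2)*l - 42*sqrt(2)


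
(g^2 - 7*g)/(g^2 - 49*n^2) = g*(g - 7)/(g^2 - 49*n^2)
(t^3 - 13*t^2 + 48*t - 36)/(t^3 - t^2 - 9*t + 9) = (t^2 - 12*t + 36)/(t^2 - 9)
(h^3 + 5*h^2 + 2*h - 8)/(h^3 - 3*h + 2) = (h + 4)/(h - 1)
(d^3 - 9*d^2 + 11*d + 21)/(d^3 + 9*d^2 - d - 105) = (d^2 - 6*d - 7)/(d^2 + 12*d + 35)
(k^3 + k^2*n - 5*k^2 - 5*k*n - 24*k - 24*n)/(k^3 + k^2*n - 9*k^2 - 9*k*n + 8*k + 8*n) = (k + 3)/(k - 1)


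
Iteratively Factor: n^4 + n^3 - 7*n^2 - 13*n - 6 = (n + 2)*(n^3 - n^2 - 5*n - 3) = (n + 1)*(n + 2)*(n^2 - 2*n - 3) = (n + 1)^2*(n + 2)*(n - 3)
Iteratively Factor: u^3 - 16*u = (u - 4)*(u^2 + 4*u) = (u - 4)*(u + 4)*(u)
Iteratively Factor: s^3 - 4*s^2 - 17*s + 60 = (s - 3)*(s^2 - s - 20) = (s - 5)*(s - 3)*(s + 4)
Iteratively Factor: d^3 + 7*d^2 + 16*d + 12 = (d + 2)*(d^2 + 5*d + 6) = (d + 2)^2*(d + 3)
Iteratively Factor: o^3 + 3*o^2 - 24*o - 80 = (o - 5)*(o^2 + 8*o + 16) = (o - 5)*(o + 4)*(o + 4)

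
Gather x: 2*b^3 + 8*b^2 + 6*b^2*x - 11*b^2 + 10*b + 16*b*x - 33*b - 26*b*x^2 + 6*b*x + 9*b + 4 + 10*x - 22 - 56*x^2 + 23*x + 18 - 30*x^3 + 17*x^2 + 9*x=2*b^3 - 3*b^2 - 14*b - 30*x^3 + x^2*(-26*b - 39) + x*(6*b^2 + 22*b + 42)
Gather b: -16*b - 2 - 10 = -16*b - 12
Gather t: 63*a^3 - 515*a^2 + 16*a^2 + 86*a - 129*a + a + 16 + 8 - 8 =63*a^3 - 499*a^2 - 42*a + 16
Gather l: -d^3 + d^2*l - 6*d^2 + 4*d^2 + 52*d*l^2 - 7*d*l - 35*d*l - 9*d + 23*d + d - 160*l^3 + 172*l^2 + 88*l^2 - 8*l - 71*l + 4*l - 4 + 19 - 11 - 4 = -d^3 - 2*d^2 + 15*d - 160*l^3 + l^2*(52*d + 260) + l*(d^2 - 42*d - 75)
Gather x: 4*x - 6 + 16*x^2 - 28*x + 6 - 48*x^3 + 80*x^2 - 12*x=-48*x^3 + 96*x^2 - 36*x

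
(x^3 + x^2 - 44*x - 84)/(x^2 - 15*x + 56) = (x^2 + 8*x + 12)/(x - 8)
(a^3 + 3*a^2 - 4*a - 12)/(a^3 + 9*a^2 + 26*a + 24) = (a - 2)/(a + 4)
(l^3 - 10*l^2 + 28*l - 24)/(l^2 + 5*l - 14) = (l^2 - 8*l + 12)/(l + 7)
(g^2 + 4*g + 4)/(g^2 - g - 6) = (g + 2)/(g - 3)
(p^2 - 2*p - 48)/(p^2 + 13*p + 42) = (p - 8)/(p + 7)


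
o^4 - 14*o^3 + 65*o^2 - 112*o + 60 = (o - 6)*(o - 5)*(o - 2)*(o - 1)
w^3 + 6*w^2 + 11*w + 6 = (w + 1)*(w + 2)*(w + 3)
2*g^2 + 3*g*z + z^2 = (g + z)*(2*g + z)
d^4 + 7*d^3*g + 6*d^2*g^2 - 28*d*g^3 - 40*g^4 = (d - 2*g)*(d + 2*g)^2*(d + 5*g)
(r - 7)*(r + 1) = r^2 - 6*r - 7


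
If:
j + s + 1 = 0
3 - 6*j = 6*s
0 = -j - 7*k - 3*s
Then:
No Solution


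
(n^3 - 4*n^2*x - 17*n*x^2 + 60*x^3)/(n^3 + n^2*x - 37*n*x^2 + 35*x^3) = (-n^2 - n*x + 12*x^2)/(-n^2 - 6*n*x + 7*x^2)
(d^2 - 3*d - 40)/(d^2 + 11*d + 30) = (d - 8)/(d + 6)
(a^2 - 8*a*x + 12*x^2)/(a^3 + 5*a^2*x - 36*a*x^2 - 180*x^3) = (a - 2*x)/(a^2 + 11*a*x + 30*x^2)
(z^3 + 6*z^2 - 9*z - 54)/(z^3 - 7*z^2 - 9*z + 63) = (z + 6)/(z - 7)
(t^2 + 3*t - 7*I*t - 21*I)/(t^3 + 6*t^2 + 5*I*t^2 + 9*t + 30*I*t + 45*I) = (t - 7*I)/(t^2 + t*(3 + 5*I) + 15*I)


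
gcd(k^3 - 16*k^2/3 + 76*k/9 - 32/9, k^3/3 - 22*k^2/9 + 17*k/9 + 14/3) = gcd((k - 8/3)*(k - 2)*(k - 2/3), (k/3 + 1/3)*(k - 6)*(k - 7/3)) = 1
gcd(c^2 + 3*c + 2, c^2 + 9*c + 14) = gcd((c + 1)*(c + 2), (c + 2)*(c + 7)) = c + 2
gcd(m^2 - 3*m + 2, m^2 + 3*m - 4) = m - 1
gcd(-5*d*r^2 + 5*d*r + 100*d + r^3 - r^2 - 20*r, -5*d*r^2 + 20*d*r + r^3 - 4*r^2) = -5*d + r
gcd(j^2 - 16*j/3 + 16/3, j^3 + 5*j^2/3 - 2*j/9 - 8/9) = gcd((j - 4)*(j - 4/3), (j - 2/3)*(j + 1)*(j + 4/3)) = 1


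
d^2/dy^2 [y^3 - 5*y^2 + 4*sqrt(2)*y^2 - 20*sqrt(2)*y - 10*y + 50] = 6*y - 10 + 8*sqrt(2)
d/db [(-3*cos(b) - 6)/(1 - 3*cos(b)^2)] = 3*(-3*sin(b)^2 + 12*cos(b) + 4)*sin(b)/(3*cos(b)^2 - 1)^2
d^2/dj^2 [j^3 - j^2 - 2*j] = 6*j - 2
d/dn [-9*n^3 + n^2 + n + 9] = -27*n^2 + 2*n + 1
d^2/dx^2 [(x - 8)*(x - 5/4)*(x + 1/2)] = 6*x - 35/2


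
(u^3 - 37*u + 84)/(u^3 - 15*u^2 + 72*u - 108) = (u^2 + 3*u - 28)/(u^2 - 12*u + 36)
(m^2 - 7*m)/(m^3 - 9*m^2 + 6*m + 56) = m/(m^2 - 2*m - 8)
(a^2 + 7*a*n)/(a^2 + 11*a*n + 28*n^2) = a/(a + 4*n)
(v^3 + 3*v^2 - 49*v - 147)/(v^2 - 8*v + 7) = (v^2 + 10*v + 21)/(v - 1)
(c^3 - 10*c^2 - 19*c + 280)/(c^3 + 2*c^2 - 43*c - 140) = (c - 8)/(c + 4)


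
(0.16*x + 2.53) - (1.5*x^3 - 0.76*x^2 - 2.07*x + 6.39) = -1.5*x^3 + 0.76*x^2 + 2.23*x - 3.86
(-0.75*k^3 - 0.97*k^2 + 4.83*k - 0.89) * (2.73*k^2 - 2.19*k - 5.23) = -2.0475*k^5 - 1.0056*k^4 + 19.2327*k^3 - 7.9343*k^2 - 23.3118*k + 4.6547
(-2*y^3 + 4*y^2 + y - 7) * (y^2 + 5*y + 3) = -2*y^5 - 6*y^4 + 15*y^3 + 10*y^2 - 32*y - 21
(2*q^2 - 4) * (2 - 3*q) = -6*q^3 + 4*q^2 + 12*q - 8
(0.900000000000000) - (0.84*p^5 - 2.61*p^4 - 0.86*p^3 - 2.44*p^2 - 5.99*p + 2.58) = -0.84*p^5 + 2.61*p^4 + 0.86*p^3 + 2.44*p^2 + 5.99*p - 1.68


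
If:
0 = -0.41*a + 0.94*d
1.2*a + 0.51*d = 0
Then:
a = 0.00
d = 0.00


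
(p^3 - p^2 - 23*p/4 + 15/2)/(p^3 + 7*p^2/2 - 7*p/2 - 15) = (p - 3/2)/(p + 3)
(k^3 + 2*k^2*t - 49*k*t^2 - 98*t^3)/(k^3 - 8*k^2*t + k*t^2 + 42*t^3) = (-k - 7*t)/(-k + 3*t)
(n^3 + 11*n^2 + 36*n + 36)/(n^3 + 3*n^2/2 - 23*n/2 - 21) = 2*(n + 6)/(2*n - 7)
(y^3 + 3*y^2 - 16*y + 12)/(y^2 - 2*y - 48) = (y^2 - 3*y + 2)/(y - 8)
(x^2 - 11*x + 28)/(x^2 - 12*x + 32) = (x - 7)/(x - 8)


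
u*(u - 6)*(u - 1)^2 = u^4 - 8*u^3 + 13*u^2 - 6*u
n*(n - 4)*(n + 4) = n^3 - 16*n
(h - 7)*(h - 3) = h^2 - 10*h + 21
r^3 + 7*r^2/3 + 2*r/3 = r*(r + 1/3)*(r + 2)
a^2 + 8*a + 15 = (a + 3)*(a + 5)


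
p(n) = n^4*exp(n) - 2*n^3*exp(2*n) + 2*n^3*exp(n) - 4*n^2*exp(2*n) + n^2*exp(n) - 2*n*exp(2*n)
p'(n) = n^4*exp(n) - 4*n^3*exp(2*n) + 6*n^3*exp(n) - 14*n^2*exp(2*n) + 7*n^2*exp(n) - 12*n*exp(2*n) + 2*n*exp(n) - 2*exp(2*n)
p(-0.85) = 0.01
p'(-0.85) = 0.18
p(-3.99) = 2.66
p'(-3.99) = -0.42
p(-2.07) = 0.69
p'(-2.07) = -1.16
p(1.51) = -324.85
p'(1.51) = -1145.63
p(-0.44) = 0.15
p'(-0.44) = 0.38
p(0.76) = -17.70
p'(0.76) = -77.60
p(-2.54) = 1.28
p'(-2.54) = -1.29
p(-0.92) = 0.00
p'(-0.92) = 0.10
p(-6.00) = 2.23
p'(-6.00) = 0.60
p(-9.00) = 0.64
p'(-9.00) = 0.34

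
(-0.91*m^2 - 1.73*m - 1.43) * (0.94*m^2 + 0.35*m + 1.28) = -0.8554*m^4 - 1.9447*m^3 - 3.1145*m^2 - 2.7149*m - 1.8304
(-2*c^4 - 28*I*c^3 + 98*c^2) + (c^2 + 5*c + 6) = -2*c^4 - 28*I*c^3 + 99*c^2 + 5*c + 6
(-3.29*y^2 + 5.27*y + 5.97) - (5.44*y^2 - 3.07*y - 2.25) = -8.73*y^2 + 8.34*y + 8.22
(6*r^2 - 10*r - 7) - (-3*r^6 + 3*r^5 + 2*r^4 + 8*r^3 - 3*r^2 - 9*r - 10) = 3*r^6 - 3*r^5 - 2*r^4 - 8*r^3 + 9*r^2 - r + 3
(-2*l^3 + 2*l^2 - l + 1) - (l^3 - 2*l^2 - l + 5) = -3*l^3 + 4*l^2 - 4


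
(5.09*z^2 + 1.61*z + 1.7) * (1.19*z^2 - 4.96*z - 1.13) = 6.0571*z^4 - 23.3305*z^3 - 11.7143*z^2 - 10.2513*z - 1.921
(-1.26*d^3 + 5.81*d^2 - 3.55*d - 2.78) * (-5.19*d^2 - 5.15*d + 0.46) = 6.5394*d^5 - 23.6649*d^4 - 12.0766*d^3 + 35.3833*d^2 + 12.684*d - 1.2788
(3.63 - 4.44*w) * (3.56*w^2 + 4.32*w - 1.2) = -15.8064*w^3 - 6.258*w^2 + 21.0096*w - 4.356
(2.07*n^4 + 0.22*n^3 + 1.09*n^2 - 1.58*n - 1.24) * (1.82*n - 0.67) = 3.7674*n^5 - 0.9865*n^4 + 1.8364*n^3 - 3.6059*n^2 - 1.1982*n + 0.8308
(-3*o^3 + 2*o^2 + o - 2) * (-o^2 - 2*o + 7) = 3*o^5 + 4*o^4 - 26*o^3 + 14*o^2 + 11*o - 14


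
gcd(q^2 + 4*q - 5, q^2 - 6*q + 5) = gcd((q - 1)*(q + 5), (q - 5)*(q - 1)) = q - 1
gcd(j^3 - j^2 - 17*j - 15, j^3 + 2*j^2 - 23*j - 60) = j^2 - 2*j - 15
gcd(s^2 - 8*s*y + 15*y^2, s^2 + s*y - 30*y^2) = -s + 5*y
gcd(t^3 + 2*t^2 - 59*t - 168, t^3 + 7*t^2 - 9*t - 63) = t^2 + 10*t + 21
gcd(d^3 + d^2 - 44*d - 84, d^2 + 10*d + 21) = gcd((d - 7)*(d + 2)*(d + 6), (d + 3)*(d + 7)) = 1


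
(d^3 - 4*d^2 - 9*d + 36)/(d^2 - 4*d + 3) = (d^2 - d - 12)/(d - 1)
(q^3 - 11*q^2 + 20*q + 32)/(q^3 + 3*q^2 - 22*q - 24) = (q - 8)/(q + 6)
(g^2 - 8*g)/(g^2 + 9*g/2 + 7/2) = 2*g*(g - 8)/(2*g^2 + 9*g + 7)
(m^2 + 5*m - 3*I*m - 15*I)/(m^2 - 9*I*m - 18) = (m + 5)/(m - 6*I)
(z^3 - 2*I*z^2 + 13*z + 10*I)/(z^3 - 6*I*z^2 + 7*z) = (z^2 - 3*I*z + 10)/(z*(z - 7*I))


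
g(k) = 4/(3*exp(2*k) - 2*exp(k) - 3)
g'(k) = 4*(-6*exp(2*k) + 2*exp(k))/(3*exp(2*k) - 2*exp(k) - 3)^2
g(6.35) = 0.00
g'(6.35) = -0.00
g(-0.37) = -1.36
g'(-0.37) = -0.68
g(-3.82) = -1.31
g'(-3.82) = 0.02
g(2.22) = 0.02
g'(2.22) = -0.04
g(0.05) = -2.24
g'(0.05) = -5.67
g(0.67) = 0.88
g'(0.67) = -3.67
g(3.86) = 0.00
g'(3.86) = -0.00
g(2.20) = 0.02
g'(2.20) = -0.04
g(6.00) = 0.00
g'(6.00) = 0.00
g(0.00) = -2.00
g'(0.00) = -4.00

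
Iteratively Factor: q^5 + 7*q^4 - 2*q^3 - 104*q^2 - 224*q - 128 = (q - 4)*(q^4 + 11*q^3 + 42*q^2 + 64*q + 32) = (q - 4)*(q + 1)*(q^3 + 10*q^2 + 32*q + 32) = (q - 4)*(q + 1)*(q + 2)*(q^2 + 8*q + 16) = (q - 4)*(q + 1)*(q + 2)*(q + 4)*(q + 4)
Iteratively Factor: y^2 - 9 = (y - 3)*(y + 3)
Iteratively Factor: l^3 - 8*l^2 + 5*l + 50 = (l - 5)*(l^2 - 3*l - 10) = (l - 5)^2*(l + 2)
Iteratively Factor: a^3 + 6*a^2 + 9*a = (a)*(a^2 + 6*a + 9) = a*(a + 3)*(a + 3)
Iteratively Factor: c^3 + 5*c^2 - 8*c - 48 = (c + 4)*(c^2 + c - 12) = (c - 3)*(c + 4)*(c + 4)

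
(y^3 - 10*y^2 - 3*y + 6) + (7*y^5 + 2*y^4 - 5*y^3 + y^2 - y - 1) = 7*y^5 + 2*y^4 - 4*y^3 - 9*y^2 - 4*y + 5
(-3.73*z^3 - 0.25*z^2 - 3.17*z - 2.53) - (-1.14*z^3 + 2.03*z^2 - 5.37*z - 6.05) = -2.59*z^3 - 2.28*z^2 + 2.2*z + 3.52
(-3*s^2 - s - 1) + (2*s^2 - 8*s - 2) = -s^2 - 9*s - 3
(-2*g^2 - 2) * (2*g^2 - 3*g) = -4*g^4 + 6*g^3 - 4*g^2 + 6*g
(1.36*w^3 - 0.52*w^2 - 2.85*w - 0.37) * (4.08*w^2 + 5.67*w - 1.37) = 5.5488*w^5 + 5.5896*w^4 - 16.4396*w^3 - 16.9567*w^2 + 1.8066*w + 0.5069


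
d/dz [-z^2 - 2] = -2*z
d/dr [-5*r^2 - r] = -10*r - 1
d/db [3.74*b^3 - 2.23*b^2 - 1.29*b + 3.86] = 11.22*b^2 - 4.46*b - 1.29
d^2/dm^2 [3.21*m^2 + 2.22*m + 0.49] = 6.42000000000000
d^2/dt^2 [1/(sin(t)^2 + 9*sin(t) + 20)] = (-4*sin(t)^4 - 27*sin(t)^3 + 5*sin(t)^2 + 234*sin(t) + 122)/(sin(t)^2 + 9*sin(t) + 20)^3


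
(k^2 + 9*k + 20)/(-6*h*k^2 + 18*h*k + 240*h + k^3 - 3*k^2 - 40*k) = (-k - 4)/(6*h*k - 48*h - k^2 + 8*k)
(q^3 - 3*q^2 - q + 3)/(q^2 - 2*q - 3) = q - 1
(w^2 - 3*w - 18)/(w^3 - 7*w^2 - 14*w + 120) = (w + 3)/(w^2 - w - 20)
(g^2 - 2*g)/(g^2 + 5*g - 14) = g/(g + 7)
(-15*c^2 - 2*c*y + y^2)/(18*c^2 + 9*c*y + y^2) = (-5*c + y)/(6*c + y)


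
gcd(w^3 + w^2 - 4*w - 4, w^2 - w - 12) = 1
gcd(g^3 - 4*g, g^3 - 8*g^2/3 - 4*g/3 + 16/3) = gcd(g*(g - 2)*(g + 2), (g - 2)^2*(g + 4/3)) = g - 2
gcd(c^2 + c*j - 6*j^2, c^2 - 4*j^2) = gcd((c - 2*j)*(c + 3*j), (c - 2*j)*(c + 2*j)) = c - 2*j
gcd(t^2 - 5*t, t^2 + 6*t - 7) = 1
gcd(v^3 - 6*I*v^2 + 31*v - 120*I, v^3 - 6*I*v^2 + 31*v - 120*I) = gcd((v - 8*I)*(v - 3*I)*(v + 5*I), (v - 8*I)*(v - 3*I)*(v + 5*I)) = v^3 - 6*I*v^2 + 31*v - 120*I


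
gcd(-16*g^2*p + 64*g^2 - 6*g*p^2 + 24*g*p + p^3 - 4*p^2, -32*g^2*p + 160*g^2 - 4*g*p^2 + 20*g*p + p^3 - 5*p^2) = -8*g + p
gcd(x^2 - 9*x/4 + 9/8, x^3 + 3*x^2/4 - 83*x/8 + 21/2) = x - 3/2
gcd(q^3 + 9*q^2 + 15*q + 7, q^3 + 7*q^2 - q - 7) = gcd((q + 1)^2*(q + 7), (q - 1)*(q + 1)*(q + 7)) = q^2 + 8*q + 7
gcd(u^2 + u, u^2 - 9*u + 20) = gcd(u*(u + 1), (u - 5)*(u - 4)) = 1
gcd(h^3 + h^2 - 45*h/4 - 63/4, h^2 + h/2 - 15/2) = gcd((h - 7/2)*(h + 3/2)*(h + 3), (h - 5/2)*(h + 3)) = h + 3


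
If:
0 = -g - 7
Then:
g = -7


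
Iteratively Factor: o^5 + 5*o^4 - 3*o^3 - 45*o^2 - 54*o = (o - 3)*(o^4 + 8*o^3 + 21*o^2 + 18*o) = (o - 3)*(o + 3)*(o^3 + 5*o^2 + 6*o) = o*(o - 3)*(o + 3)*(o^2 + 5*o + 6) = o*(o - 3)*(o + 3)^2*(o + 2)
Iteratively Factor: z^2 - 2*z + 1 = (z - 1)*(z - 1)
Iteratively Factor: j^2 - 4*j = (j)*(j - 4)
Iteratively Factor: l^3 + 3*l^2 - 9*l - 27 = (l + 3)*(l^2 - 9) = (l + 3)^2*(l - 3)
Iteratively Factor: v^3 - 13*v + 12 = (v - 3)*(v^2 + 3*v - 4) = (v - 3)*(v - 1)*(v + 4)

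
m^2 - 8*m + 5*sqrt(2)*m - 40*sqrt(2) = (m - 8)*(m + 5*sqrt(2))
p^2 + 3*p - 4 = (p - 1)*(p + 4)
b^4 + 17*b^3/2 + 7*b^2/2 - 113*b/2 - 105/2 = (b - 5/2)*(b + 1)*(b + 3)*(b + 7)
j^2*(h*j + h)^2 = h^2*j^4 + 2*h^2*j^3 + h^2*j^2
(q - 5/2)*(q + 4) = q^2 + 3*q/2 - 10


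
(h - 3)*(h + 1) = h^2 - 2*h - 3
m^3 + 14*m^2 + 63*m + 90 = (m + 3)*(m + 5)*(m + 6)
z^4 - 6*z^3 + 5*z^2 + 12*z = z*(z - 4)*(z - 3)*(z + 1)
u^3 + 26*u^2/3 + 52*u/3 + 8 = (u + 2/3)*(u + 2)*(u + 6)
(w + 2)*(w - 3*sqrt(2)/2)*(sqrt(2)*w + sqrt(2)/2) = sqrt(2)*w^3 - 3*w^2 + 5*sqrt(2)*w^2/2 - 15*w/2 + sqrt(2)*w - 3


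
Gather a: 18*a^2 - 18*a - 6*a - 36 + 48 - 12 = 18*a^2 - 24*a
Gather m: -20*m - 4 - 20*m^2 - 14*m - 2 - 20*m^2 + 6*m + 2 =-40*m^2 - 28*m - 4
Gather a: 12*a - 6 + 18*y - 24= 12*a + 18*y - 30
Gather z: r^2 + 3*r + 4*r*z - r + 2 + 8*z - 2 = r^2 + 2*r + z*(4*r + 8)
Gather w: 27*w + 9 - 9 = 27*w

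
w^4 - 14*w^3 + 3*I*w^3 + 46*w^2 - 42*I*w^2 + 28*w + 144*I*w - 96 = (w - 8)*(w - 6)*(w + I)*(w + 2*I)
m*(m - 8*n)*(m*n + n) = m^3*n - 8*m^2*n^2 + m^2*n - 8*m*n^2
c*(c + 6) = c^2 + 6*c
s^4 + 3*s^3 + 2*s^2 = s^2*(s + 1)*(s + 2)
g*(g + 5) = g^2 + 5*g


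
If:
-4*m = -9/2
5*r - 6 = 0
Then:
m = 9/8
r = 6/5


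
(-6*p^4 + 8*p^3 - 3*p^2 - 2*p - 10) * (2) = -12*p^4 + 16*p^3 - 6*p^2 - 4*p - 20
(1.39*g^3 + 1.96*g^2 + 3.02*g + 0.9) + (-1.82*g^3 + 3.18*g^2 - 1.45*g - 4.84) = -0.43*g^3 + 5.14*g^2 + 1.57*g - 3.94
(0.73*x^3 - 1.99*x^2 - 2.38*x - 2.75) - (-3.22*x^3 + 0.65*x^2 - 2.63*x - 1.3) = 3.95*x^3 - 2.64*x^2 + 0.25*x - 1.45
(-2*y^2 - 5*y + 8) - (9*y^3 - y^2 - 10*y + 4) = -9*y^3 - y^2 + 5*y + 4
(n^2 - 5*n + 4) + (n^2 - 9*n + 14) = 2*n^2 - 14*n + 18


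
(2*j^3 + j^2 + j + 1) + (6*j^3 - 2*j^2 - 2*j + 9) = 8*j^3 - j^2 - j + 10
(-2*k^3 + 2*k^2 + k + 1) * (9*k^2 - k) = -18*k^5 + 20*k^4 + 7*k^3 + 8*k^2 - k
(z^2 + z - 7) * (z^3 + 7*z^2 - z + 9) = z^5 + 8*z^4 - z^3 - 41*z^2 + 16*z - 63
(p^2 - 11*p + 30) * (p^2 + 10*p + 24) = p^4 - p^3 - 56*p^2 + 36*p + 720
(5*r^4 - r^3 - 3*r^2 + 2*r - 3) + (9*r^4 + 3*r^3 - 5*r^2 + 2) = 14*r^4 + 2*r^3 - 8*r^2 + 2*r - 1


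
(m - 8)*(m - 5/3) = m^2 - 29*m/3 + 40/3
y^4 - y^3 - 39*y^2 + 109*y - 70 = (y - 5)*(y - 2)*(y - 1)*(y + 7)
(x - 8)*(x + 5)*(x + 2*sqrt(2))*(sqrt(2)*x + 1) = sqrt(2)*x^4 - 3*sqrt(2)*x^3 + 5*x^3 - 38*sqrt(2)*x^2 - 15*x^2 - 200*x - 6*sqrt(2)*x - 80*sqrt(2)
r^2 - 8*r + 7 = (r - 7)*(r - 1)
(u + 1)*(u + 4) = u^2 + 5*u + 4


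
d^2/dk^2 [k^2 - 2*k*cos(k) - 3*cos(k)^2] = 2*k*cos(k) - 12*sin(k)^2 + 4*sin(k) + 8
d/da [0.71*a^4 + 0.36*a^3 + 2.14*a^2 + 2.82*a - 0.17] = 2.84*a^3 + 1.08*a^2 + 4.28*a + 2.82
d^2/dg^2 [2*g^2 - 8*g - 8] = 4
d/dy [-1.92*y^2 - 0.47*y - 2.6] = -3.84*y - 0.47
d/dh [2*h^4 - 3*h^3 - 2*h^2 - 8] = h*(8*h^2 - 9*h - 4)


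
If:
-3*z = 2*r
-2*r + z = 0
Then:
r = 0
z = 0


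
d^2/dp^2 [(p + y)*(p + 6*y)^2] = 6*p + 26*y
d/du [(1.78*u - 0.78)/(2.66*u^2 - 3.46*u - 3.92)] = (-4.7348*u^2 + 4.1496*u - 9.6764)/(7.0756*u^4 - 18.4072*u^3 - 8.8828*u^2 + 27.1264*u + 15.3664)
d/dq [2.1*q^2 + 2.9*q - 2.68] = 4.2*q + 2.9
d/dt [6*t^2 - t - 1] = 12*t - 1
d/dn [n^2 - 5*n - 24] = 2*n - 5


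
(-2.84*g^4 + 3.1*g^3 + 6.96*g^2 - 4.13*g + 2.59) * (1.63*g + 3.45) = -4.6292*g^5 - 4.745*g^4 + 22.0398*g^3 + 17.2801*g^2 - 10.0268*g + 8.9355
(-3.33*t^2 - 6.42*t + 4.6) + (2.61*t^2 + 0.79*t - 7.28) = -0.72*t^2 - 5.63*t - 2.68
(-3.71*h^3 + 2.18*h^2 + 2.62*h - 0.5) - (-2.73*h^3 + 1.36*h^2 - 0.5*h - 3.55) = -0.98*h^3 + 0.82*h^2 + 3.12*h + 3.05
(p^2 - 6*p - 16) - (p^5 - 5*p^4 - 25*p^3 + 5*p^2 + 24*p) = -p^5 + 5*p^4 + 25*p^3 - 4*p^2 - 30*p - 16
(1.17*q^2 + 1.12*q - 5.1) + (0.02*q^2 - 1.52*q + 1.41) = 1.19*q^2 - 0.4*q - 3.69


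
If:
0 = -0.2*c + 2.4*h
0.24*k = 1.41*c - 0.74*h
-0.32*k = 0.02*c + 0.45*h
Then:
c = 0.00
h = 0.00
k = 0.00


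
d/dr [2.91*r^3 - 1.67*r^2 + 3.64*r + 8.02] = 8.73*r^2 - 3.34*r + 3.64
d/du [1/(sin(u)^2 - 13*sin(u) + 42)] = (13 - 2*sin(u))*cos(u)/(sin(u)^2 - 13*sin(u) + 42)^2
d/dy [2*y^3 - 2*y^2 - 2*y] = 6*y^2 - 4*y - 2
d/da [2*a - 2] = 2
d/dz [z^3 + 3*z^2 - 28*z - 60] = 3*z^2 + 6*z - 28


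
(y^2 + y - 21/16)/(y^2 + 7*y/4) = (y - 3/4)/y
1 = 1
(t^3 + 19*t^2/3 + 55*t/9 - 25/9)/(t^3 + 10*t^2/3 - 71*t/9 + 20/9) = (3*t + 5)/(3*t - 4)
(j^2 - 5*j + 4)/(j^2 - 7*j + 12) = (j - 1)/(j - 3)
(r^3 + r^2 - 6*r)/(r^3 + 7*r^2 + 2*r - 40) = r*(r + 3)/(r^2 + 9*r + 20)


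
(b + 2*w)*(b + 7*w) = b^2 + 9*b*w + 14*w^2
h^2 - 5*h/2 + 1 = (h - 2)*(h - 1/2)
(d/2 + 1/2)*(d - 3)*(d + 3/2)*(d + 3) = d^4/2 + 5*d^3/4 - 15*d^2/4 - 45*d/4 - 27/4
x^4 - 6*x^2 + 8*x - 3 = (x - 1)^3*(x + 3)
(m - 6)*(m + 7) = m^2 + m - 42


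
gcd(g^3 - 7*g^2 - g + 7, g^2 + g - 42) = 1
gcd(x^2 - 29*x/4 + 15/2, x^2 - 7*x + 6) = x - 6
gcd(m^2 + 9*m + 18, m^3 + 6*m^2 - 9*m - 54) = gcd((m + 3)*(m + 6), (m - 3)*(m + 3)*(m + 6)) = m^2 + 9*m + 18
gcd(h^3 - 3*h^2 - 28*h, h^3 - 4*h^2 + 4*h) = h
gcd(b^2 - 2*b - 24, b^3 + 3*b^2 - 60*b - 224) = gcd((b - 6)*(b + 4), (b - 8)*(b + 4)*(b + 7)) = b + 4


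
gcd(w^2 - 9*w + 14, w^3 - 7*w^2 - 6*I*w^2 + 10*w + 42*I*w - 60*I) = w - 2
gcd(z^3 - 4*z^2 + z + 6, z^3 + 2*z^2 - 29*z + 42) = z^2 - 5*z + 6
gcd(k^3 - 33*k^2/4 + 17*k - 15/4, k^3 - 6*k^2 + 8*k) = 1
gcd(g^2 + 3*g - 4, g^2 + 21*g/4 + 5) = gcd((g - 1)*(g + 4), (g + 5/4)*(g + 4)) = g + 4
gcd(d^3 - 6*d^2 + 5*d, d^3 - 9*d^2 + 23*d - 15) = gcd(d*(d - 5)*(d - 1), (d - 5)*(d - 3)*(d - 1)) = d^2 - 6*d + 5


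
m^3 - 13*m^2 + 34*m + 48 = (m - 8)*(m - 6)*(m + 1)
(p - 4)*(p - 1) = p^2 - 5*p + 4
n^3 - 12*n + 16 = (n - 2)^2*(n + 4)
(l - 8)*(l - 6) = l^2 - 14*l + 48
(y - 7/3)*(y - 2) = y^2 - 13*y/3 + 14/3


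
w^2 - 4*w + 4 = (w - 2)^2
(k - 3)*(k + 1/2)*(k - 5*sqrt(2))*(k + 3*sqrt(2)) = k^4 - 2*sqrt(2)*k^3 - 5*k^3/2 - 63*k^2/2 + 5*sqrt(2)*k^2 + 3*sqrt(2)*k + 75*k + 45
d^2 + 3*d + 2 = (d + 1)*(d + 2)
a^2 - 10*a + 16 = (a - 8)*(a - 2)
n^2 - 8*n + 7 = (n - 7)*(n - 1)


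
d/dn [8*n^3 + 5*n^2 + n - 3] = 24*n^2 + 10*n + 1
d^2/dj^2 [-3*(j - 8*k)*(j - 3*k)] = -6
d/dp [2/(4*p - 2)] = -2/(2*p - 1)^2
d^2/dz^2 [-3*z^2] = -6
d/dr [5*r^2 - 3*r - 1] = 10*r - 3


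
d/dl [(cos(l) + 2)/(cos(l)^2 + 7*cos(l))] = (sin(l) + 14*sin(l)/cos(l)^2 + 4*tan(l))/(cos(l) + 7)^2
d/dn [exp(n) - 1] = exp(n)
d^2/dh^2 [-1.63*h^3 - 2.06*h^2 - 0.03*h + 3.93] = -9.78*h - 4.12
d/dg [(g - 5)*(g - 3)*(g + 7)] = 3*g^2 - 2*g - 41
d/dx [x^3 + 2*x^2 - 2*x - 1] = 3*x^2 + 4*x - 2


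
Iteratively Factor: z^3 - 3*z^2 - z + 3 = (z - 1)*(z^2 - 2*z - 3) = (z - 1)*(z + 1)*(z - 3)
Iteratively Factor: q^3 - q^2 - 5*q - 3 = (q - 3)*(q^2 + 2*q + 1) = (q - 3)*(q + 1)*(q + 1)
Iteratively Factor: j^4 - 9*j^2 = (j)*(j^3 - 9*j) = j*(j + 3)*(j^2 - 3*j) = j*(j - 3)*(j + 3)*(j)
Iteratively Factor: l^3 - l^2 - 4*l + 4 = (l - 1)*(l^2 - 4) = (l - 1)*(l + 2)*(l - 2)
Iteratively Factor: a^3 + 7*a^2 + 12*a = (a + 4)*(a^2 + 3*a) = a*(a + 4)*(a + 3)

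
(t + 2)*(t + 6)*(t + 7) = t^3 + 15*t^2 + 68*t + 84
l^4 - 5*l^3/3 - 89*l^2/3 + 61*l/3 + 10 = (l - 6)*(l - 1)*(l + 1/3)*(l + 5)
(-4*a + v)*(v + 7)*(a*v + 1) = -4*a^2*v^2 - 28*a^2*v + a*v^3 + 7*a*v^2 - 4*a*v - 28*a + v^2 + 7*v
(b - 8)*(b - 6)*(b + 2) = b^3 - 12*b^2 + 20*b + 96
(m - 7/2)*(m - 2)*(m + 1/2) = m^3 - 5*m^2 + 17*m/4 + 7/2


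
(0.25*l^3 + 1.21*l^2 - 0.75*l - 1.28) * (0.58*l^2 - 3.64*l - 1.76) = 0.145*l^5 - 0.2082*l^4 - 5.2794*l^3 - 0.142*l^2 + 5.9792*l + 2.2528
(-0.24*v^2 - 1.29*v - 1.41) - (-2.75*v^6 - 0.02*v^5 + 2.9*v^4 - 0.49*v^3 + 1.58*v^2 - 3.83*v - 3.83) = 2.75*v^6 + 0.02*v^5 - 2.9*v^4 + 0.49*v^3 - 1.82*v^2 + 2.54*v + 2.42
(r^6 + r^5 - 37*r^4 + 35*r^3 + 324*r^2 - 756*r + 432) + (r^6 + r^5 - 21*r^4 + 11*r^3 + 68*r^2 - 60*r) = 2*r^6 + 2*r^5 - 58*r^4 + 46*r^3 + 392*r^2 - 816*r + 432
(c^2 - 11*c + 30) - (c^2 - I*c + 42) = -11*c + I*c - 12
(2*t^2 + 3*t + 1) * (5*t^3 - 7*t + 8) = 10*t^5 + 15*t^4 - 9*t^3 - 5*t^2 + 17*t + 8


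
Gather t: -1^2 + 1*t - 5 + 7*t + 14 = 8*t + 8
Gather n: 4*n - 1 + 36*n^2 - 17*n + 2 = 36*n^2 - 13*n + 1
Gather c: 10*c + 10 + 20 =10*c + 30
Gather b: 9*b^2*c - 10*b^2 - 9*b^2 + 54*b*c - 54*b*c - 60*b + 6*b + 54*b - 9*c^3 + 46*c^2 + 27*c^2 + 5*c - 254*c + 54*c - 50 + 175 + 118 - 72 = b^2*(9*c - 19) - 9*c^3 + 73*c^2 - 195*c + 171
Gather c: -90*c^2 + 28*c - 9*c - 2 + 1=-90*c^2 + 19*c - 1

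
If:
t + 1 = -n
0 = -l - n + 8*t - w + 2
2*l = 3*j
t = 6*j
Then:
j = 2*w/105 - 2/35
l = w/35 - 3/35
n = -4*w/35 - 23/35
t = 4*w/35 - 12/35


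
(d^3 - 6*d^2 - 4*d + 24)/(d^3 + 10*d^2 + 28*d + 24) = (d^2 - 8*d + 12)/(d^2 + 8*d + 12)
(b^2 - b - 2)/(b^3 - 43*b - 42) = (b - 2)/(b^2 - b - 42)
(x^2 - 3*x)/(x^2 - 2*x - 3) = x/(x + 1)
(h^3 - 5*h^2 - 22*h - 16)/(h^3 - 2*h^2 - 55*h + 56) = (h^2 + 3*h + 2)/(h^2 + 6*h - 7)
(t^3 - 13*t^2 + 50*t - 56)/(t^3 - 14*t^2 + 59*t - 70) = (t - 4)/(t - 5)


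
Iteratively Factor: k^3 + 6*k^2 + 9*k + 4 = (k + 4)*(k^2 + 2*k + 1) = (k + 1)*(k + 4)*(k + 1)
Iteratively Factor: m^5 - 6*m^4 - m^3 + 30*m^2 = (m)*(m^4 - 6*m^3 - m^2 + 30*m) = m^2*(m^3 - 6*m^2 - m + 30) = m^2*(m - 3)*(m^2 - 3*m - 10) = m^2*(m - 3)*(m + 2)*(m - 5)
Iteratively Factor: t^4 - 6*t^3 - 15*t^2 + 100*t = (t - 5)*(t^3 - t^2 - 20*t) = (t - 5)^2*(t^2 + 4*t) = (t - 5)^2*(t + 4)*(t)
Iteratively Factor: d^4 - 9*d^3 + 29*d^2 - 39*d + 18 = (d - 1)*(d^3 - 8*d^2 + 21*d - 18) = (d - 3)*(d - 1)*(d^2 - 5*d + 6) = (d - 3)*(d - 2)*(d - 1)*(d - 3)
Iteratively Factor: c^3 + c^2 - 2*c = (c - 1)*(c^2 + 2*c) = (c - 1)*(c + 2)*(c)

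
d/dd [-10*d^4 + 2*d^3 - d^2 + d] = -40*d^3 + 6*d^2 - 2*d + 1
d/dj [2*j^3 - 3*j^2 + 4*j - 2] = 6*j^2 - 6*j + 4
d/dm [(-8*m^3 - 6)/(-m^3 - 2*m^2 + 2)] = 2*m*(8*m^3 - 33*m - 12)/(m^6 + 4*m^5 + 4*m^4 - 4*m^3 - 8*m^2 + 4)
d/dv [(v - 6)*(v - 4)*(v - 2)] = 3*v^2 - 24*v + 44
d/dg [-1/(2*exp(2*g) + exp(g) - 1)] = (4*exp(g) + 1)*exp(g)/(2*exp(2*g) + exp(g) - 1)^2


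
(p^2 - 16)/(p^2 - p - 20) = (p - 4)/(p - 5)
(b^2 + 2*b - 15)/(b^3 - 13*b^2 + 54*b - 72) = (b + 5)/(b^2 - 10*b + 24)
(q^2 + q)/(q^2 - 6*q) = (q + 1)/(q - 6)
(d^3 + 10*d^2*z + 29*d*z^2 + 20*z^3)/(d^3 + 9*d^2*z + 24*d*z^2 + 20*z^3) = (d^2 + 5*d*z + 4*z^2)/(d^2 + 4*d*z + 4*z^2)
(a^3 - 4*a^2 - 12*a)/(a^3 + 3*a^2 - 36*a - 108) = a*(a + 2)/(a^2 + 9*a + 18)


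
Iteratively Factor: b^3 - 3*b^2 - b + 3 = (b - 3)*(b^2 - 1) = (b - 3)*(b - 1)*(b + 1)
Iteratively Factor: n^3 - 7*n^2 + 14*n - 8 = (n - 2)*(n^2 - 5*n + 4) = (n - 2)*(n - 1)*(n - 4)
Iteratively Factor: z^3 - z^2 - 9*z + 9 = (z - 1)*(z^2 - 9) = (z - 1)*(z + 3)*(z - 3)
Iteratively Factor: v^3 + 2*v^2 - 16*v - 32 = (v - 4)*(v^2 + 6*v + 8) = (v - 4)*(v + 2)*(v + 4)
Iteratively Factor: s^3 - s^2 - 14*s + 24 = (s - 3)*(s^2 + 2*s - 8) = (s - 3)*(s + 4)*(s - 2)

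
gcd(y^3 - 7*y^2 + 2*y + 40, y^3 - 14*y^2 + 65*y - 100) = y^2 - 9*y + 20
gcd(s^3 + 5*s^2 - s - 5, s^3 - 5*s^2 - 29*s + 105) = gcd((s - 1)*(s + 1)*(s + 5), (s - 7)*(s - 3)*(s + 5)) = s + 5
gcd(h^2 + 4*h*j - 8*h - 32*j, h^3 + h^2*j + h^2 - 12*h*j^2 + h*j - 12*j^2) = h + 4*j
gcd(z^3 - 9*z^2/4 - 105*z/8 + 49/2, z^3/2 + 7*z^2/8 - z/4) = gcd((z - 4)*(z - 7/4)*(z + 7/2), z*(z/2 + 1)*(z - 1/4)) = 1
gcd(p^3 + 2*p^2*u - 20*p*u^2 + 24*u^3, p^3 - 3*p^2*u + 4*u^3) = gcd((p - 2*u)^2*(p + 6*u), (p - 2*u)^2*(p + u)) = p^2 - 4*p*u + 4*u^2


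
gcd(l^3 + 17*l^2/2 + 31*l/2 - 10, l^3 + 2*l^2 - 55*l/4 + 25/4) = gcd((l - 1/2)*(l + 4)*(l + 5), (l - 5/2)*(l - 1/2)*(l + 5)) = l^2 + 9*l/2 - 5/2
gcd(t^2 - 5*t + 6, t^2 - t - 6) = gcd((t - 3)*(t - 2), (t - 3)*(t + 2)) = t - 3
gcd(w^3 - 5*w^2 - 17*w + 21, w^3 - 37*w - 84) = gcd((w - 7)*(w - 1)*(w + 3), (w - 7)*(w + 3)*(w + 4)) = w^2 - 4*w - 21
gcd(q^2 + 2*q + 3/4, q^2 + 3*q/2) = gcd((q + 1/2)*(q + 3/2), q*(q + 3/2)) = q + 3/2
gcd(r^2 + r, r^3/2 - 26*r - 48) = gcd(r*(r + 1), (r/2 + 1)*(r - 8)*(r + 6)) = 1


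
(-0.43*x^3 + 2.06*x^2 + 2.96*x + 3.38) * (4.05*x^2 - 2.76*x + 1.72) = -1.7415*x^5 + 9.5298*x^4 + 5.5628*x^3 + 9.0626*x^2 - 4.2376*x + 5.8136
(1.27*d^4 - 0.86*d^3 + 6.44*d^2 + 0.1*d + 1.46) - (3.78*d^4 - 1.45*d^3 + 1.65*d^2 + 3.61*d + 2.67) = -2.51*d^4 + 0.59*d^3 + 4.79*d^2 - 3.51*d - 1.21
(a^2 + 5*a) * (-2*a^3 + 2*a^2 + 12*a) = -2*a^5 - 8*a^4 + 22*a^3 + 60*a^2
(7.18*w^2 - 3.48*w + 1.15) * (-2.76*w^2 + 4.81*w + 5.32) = -19.8168*w^4 + 44.1406*w^3 + 18.2848*w^2 - 12.9821*w + 6.118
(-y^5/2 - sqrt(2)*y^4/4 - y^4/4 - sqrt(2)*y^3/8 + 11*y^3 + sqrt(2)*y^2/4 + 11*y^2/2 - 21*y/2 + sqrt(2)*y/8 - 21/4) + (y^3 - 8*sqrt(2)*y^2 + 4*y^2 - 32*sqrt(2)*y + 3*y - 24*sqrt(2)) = -y^5/2 - sqrt(2)*y^4/4 - y^4/4 - sqrt(2)*y^3/8 + 12*y^3 - 31*sqrt(2)*y^2/4 + 19*y^2/2 - 255*sqrt(2)*y/8 - 15*y/2 - 24*sqrt(2) - 21/4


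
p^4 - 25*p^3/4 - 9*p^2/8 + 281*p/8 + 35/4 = (p - 5)*(p - 7/2)*(p + 1/4)*(p + 2)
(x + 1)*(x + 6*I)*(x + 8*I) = x^3 + x^2 + 14*I*x^2 - 48*x + 14*I*x - 48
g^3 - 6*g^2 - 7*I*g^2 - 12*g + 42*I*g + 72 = (g - 6)*(g - 4*I)*(g - 3*I)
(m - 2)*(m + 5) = m^2 + 3*m - 10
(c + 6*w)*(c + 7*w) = c^2 + 13*c*w + 42*w^2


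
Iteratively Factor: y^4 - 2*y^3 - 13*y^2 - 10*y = (y + 2)*(y^3 - 4*y^2 - 5*y) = (y - 5)*(y + 2)*(y^2 + y) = (y - 5)*(y + 1)*(y + 2)*(y)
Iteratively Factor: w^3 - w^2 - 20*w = (w)*(w^2 - w - 20) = w*(w - 5)*(w + 4)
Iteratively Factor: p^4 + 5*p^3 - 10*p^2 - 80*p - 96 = (p + 3)*(p^3 + 2*p^2 - 16*p - 32) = (p + 3)*(p + 4)*(p^2 - 2*p - 8) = (p - 4)*(p + 3)*(p + 4)*(p + 2)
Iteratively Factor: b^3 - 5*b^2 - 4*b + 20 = (b + 2)*(b^2 - 7*b + 10) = (b - 5)*(b + 2)*(b - 2)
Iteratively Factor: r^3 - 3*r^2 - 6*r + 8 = (r - 1)*(r^2 - 2*r - 8) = (r - 4)*(r - 1)*(r + 2)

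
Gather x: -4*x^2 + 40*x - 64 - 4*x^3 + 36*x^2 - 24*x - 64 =-4*x^3 + 32*x^2 + 16*x - 128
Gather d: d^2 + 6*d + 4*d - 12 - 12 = d^2 + 10*d - 24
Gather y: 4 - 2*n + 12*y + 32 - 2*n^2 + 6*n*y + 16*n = -2*n^2 + 14*n + y*(6*n + 12) + 36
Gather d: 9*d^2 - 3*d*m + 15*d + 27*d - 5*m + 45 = 9*d^2 + d*(42 - 3*m) - 5*m + 45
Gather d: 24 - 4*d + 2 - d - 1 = 25 - 5*d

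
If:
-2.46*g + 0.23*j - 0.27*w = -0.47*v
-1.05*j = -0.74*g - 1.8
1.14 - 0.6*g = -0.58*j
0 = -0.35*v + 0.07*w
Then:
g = 11.16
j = 9.58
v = -28.69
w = -143.47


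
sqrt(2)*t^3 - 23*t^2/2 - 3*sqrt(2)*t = t*(t - 6*sqrt(2))*(sqrt(2)*t + 1/2)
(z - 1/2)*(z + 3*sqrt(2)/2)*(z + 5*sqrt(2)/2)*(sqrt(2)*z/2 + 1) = sqrt(2)*z^4/2 - sqrt(2)*z^3/4 + 5*z^3 - 5*z^2/2 + 31*sqrt(2)*z^2/4 - 31*sqrt(2)*z/8 + 15*z/2 - 15/4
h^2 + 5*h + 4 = (h + 1)*(h + 4)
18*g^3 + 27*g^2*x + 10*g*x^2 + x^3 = (g + x)*(3*g + x)*(6*g + x)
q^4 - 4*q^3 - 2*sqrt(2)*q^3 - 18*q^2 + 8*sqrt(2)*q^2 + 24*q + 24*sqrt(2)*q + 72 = (q - 6)*(q + 2)*(q - 3*sqrt(2))*(q + sqrt(2))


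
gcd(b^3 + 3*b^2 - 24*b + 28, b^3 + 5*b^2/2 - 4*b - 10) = b - 2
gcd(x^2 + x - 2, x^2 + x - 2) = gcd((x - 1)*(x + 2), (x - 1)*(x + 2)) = x^2 + x - 2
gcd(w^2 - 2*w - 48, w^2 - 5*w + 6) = 1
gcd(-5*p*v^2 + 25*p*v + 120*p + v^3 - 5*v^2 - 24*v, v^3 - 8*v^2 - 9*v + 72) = v^2 - 5*v - 24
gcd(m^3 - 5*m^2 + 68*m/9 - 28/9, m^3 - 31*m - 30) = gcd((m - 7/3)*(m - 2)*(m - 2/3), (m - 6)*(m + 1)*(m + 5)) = 1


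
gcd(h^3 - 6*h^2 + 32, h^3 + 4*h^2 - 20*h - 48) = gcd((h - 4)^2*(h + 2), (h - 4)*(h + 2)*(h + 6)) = h^2 - 2*h - 8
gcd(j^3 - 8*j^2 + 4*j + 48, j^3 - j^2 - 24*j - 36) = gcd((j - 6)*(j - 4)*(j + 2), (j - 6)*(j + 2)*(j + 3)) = j^2 - 4*j - 12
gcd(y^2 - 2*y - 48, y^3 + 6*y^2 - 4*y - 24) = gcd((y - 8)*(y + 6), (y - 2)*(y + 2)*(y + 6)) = y + 6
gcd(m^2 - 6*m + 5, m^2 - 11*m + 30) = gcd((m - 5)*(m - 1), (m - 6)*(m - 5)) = m - 5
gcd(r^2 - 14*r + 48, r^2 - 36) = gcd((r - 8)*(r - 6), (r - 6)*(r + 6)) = r - 6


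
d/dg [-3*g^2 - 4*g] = -6*g - 4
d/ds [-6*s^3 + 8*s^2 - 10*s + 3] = -18*s^2 + 16*s - 10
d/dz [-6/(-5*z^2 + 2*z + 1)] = 12*(1 - 5*z)/(-5*z^2 + 2*z + 1)^2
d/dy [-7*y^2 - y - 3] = -14*y - 1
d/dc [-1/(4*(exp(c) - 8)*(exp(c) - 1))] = (2*exp(c) - 9)/(16*(exp(c) - 8)^2*sinh(c/2)^2)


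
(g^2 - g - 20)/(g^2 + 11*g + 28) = (g - 5)/(g + 7)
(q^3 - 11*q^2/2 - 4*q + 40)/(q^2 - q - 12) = (q^2 - 3*q/2 - 10)/(q + 3)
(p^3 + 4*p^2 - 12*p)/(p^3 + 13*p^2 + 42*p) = (p - 2)/(p + 7)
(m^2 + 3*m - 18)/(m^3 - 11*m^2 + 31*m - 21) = (m + 6)/(m^2 - 8*m + 7)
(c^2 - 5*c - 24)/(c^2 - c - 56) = (c + 3)/(c + 7)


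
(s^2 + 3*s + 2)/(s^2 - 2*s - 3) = (s + 2)/(s - 3)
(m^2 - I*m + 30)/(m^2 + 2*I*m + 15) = (m - 6*I)/(m - 3*I)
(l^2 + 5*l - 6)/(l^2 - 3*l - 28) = (-l^2 - 5*l + 6)/(-l^2 + 3*l + 28)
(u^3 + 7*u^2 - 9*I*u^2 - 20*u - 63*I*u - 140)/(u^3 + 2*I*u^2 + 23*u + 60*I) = (u^2 + u*(7 - 4*I) - 28*I)/(u^2 + 7*I*u - 12)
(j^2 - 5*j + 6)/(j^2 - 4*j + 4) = (j - 3)/(j - 2)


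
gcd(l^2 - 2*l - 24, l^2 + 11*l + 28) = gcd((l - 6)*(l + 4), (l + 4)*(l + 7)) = l + 4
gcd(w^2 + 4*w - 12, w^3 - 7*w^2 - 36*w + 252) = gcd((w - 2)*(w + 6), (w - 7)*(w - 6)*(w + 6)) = w + 6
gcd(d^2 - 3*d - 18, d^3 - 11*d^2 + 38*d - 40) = 1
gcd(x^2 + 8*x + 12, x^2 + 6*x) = x + 6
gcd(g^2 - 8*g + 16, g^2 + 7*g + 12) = 1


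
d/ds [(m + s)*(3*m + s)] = 4*m + 2*s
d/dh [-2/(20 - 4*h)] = -1/(2*(h - 5)^2)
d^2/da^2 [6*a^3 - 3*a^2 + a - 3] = 36*a - 6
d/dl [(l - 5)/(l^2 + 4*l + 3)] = (l^2 + 4*l - 2*(l - 5)*(l + 2) + 3)/(l^2 + 4*l + 3)^2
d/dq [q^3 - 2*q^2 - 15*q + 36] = 3*q^2 - 4*q - 15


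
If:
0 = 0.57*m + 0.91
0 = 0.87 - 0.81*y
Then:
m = -1.60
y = 1.07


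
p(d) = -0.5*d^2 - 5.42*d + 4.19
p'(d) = -1.0*d - 5.42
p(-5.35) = 18.88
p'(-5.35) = -0.07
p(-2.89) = 15.68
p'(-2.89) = -2.53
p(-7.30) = 17.11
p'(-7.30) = 1.88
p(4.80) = -33.35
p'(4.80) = -10.22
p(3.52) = -21.08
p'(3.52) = -8.94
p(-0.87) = 8.53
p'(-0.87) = -4.55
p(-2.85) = 15.58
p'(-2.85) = -2.57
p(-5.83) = 18.79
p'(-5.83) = 0.41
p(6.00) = -46.33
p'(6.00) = -11.42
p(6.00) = -46.33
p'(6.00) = -11.42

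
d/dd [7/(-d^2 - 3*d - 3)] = 7*(2*d + 3)/(d^2 + 3*d + 3)^2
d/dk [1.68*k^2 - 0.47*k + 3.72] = 3.36*k - 0.47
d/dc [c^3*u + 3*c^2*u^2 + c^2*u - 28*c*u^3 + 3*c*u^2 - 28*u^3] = u*(3*c^2 + 6*c*u + 2*c - 28*u^2 + 3*u)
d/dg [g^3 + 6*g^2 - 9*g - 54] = 3*g^2 + 12*g - 9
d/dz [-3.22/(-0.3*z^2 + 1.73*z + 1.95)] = (5.5706 - 1.932*z)/(-0.3*z^2 + 1.73*z + 1.95)^2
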